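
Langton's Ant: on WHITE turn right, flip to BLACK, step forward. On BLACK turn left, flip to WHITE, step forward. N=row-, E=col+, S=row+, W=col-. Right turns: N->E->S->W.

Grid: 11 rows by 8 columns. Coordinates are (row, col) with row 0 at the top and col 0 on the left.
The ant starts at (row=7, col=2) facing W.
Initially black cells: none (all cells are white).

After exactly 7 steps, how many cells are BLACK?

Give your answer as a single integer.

Answer: 5

Derivation:
Step 1: on WHITE (7,2): turn R to N, flip to black, move to (6,2). |black|=1
Step 2: on WHITE (6,2): turn R to E, flip to black, move to (6,3). |black|=2
Step 3: on WHITE (6,3): turn R to S, flip to black, move to (7,3). |black|=3
Step 4: on WHITE (7,3): turn R to W, flip to black, move to (7,2). |black|=4
Step 5: on BLACK (7,2): turn L to S, flip to white, move to (8,2). |black|=3
Step 6: on WHITE (8,2): turn R to W, flip to black, move to (8,1). |black|=4
Step 7: on WHITE (8,1): turn R to N, flip to black, move to (7,1). |black|=5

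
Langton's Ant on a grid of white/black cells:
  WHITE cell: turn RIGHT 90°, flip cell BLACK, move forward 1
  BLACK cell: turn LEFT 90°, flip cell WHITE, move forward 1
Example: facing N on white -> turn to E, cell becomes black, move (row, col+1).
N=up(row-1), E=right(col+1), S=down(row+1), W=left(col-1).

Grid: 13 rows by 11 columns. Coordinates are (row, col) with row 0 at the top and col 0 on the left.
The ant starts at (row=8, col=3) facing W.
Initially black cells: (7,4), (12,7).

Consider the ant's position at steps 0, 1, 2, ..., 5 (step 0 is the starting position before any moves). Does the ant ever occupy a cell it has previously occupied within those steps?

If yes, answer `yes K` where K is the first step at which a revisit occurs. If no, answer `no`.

Step 1: on WHITE (8,3): turn R to N, flip to black, move to (7,3). |black|=3 — new cell
Step 2: on WHITE (7,3): turn R to E, flip to black, move to (7,4). |black|=4 — new cell
Step 3: on BLACK (7,4): turn L to N, flip to white, move to (6,4). |black|=3 — new cell
Step 4: on WHITE (6,4): turn R to E, flip to black, move to (6,5). |black|=4 — new cell
Step 5: on WHITE (6,5): turn R to S, flip to black, move to (7,5). |black|=5 — new cell
No revisit within 5 steps.

Answer: no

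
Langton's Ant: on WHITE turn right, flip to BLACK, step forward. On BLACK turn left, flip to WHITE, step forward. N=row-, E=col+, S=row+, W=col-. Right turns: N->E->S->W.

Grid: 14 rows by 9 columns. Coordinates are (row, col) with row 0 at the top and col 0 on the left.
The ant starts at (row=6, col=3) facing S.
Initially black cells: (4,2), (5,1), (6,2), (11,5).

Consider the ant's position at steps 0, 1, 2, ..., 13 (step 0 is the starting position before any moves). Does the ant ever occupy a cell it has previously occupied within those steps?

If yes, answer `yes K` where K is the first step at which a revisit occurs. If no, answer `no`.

Answer: yes 5

Derivation:
Step 1: on WHITE (6,3): turn R to W, flip to black, move to (6,2). |black|=5 — new cell
Step 2: on BLACK (6,2): turn L to S, flip to white, move to (7,2). |black|=4 — new cell
Step 3: on WHITE (7,2): turn R to W, flip to black, move to (7,1). |black|=5 — new cell
Step 4: on WHITE (7,1): turn R to N, flip to black, move to (6,1). |black|=6 — new cell
Step 5: on WHITE (6,1): turn R to E, flip to black, move to (6,2). |black|=7 — REVISIT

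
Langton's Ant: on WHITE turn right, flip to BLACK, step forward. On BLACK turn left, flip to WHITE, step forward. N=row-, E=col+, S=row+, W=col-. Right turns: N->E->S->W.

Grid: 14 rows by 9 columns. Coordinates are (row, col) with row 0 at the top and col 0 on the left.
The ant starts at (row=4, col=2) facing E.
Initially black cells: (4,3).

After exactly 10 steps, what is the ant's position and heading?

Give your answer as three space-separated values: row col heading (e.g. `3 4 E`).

Step 1: on WHITE (4,2): turn R to S, flip to black, move to (5,2). |black|=2
Step 2: on WHITE (5,2): turn R to W, flip to black, move to (5,1). |black|=3
Step 3: on WHITE (5,1): turn R to N, flip to black, move to (4,1). |black|=4
Step 4: on WHITE (4,1): turn R to E, flip to black, move to (4,2). |black|=5
Step 5: on BLACK (4,2): turn L to N, flip to white, move to (3,2). |black|=4
Step 6: on WHITE (3,2): turn R to E, flip to black, move to (3,3). |black|=5
Step 7: on WHITE (3,3): turn R to S, flip to black, move to (4,3). |black|=6
Step 8: on BLACK (4,3): turn L to E, flip to white, move to (4,4). |black|=5
Step 9: on WHITE (4,4): turn R to S, flip to black, move to (5,4). |black|=6
Step 10: on WHITE (5,4): turn R to W, flip to black, move to (5,3). |black|=7

Answer: 5 3 W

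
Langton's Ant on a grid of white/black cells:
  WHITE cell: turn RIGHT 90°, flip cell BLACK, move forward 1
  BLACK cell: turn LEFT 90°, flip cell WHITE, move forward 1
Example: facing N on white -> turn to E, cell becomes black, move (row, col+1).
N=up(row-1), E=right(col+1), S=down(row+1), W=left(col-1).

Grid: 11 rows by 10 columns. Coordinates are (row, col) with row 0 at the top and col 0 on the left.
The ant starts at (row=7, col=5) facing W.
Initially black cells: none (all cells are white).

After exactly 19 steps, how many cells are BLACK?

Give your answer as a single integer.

Answer: 7

Derivation:
Step 1: on WHITE (7,5): turn R to N, flip to black, move to (6,5). |black|=1
Step 2: on WHITE (6,5): turn R to E, flip to black, move to (6,6). |black|=2
Step 3: on WHITE (6,6): turn R to S, flip to black, move to (7,6). |black|=3
Step 4: on WHITE (7,6): turn R to W, flip to black, move to (7,5). |black|=4
Step 5: on BLACK (7,5): turn L to S, flip to white, move to (8,5). |black|=3
Step 6: on WHITE (8,5): turn R to W, flip to black, move to (8,4). |black|=4
Step 7: on WHITE (8,4): turn R to N, flip to black, move to (7,4). |black|=5
Step 8: on WHITE (7,4): turn R to E, flip to black, move to (7,5). |black|=6
Step 9: on WHITE (7,5): turn R to S, flip to black, move to (8,5). |black|=7
Step 10: on BLACK (8,5): turn L to E, flip to white, move to (8,6). |black|=6
Step 11: on WHITE (8,6): turn R to S, flip to black, move to (9,6). |black|=7
Step 12: on WHITE (9,6): turn R to W, flip to black, move to (9,5). |black|=8
Step 13: on WHITE (9,5): turn R to N, flip to black, move to (8,5). |black|=9
Step 14: on WHITE (8,5): turn R to E, flip to black, move to (8,6). |black|=10
Step 15: on BLACK (8,6): turn L to N, flip to white, move to (7,6). |black|=9
Step 16: on BLACK (7,6): turn L to W, flip to white, move to (7,5). |black|=8
Step 17: on BLACK (7,5): turn L to S, flip to white, move to (8,5). |black|=7
Step 18: on BLACK (8,5): turn L to E, flip to white, move to (8,6). |black|=6
Step 19: on WHITE (8,6): turn R to S, flip to black, move to (9,6). |black|=7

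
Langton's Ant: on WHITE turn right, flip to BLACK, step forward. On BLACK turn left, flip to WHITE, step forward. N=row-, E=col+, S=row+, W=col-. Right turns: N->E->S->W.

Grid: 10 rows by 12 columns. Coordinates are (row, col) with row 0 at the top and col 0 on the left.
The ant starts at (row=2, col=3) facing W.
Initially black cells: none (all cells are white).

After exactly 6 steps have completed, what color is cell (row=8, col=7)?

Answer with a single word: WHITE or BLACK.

Step 1: on WHITE (2,3): turn R to N, flip to black, move to (1,3). |black|=1
Step 2: on WHITE (1,3): turn R to E, flip to black, move to (1,4). |black|=2
Step 3: on WHITE (1,4): turn R to S, flip to black, move to (2,4). |black|=3
Step 4: on WHITE (2,4): turn R to W, flip to black, move to (2,3). |black|=4
Step 5: on BLACK (2,3): turn L to S, flip to white, move to (3,3). |black|=3
Step 6: on WHITE (3,3): turn R to W, flip to black, move to (3,2). |black|=4

Answer: WHITE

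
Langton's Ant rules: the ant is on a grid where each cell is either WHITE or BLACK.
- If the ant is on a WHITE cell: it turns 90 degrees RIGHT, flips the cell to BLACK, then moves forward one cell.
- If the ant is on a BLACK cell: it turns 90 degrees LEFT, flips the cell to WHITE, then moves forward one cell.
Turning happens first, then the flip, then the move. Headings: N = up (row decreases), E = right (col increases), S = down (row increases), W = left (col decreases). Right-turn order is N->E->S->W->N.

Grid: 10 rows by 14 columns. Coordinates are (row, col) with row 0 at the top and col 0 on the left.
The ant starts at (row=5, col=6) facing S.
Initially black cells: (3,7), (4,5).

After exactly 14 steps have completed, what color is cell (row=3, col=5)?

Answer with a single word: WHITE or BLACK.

Step 1: on WHITE (5,6): turn R to W, flip to black, move to (5,5). |black|=3
Step 2: on WHITE (5,5): turn R to N, flip to black, move to (4,5). |black|=4
Step 3: on BLACK (4,5): turn L to W, flip to white, move to (4,4). |black|=3
Step 4: on WHITE (4,4): turn R to N, flip to black, move to (3,4). |black|=4
Step 5: on WHITE (3,4): turn R to E, flip to black, move to (3,5). |black|=5
Step 6: on WHITE (3,5): turn R to S, flip to black, move to (4,5). |black|=6
Step 7: on WHITE (4,5): turn R to W, flip to black, move to (4,4). |black|=7
Step 8: on BLACK (4,4): turn L to S, flip to white, move to (5,4). |black|=6
Step 9: on WHITE (5,4): turn R to W, flip to black, move to (5,3). |black|=7
Step 10: on WHITE (5,3): turn R to N, flip to black, move to (4,3). |black|=8
Step 11: on WHITE (4,3): turn R to E, flip to black, move to (4,4). |black|=9
Step 12: on WHITE (4,4): turn R to S, flip to black, move to (5,4). |black|=10
Step 13: on BLACK (5,4): turn L to E, flip to white, move to (5,5). |black|=9
Step 14: on BLACK (5,5): turn L to N, flip to white, move to (4,5). |black|=8

Answer: BLACK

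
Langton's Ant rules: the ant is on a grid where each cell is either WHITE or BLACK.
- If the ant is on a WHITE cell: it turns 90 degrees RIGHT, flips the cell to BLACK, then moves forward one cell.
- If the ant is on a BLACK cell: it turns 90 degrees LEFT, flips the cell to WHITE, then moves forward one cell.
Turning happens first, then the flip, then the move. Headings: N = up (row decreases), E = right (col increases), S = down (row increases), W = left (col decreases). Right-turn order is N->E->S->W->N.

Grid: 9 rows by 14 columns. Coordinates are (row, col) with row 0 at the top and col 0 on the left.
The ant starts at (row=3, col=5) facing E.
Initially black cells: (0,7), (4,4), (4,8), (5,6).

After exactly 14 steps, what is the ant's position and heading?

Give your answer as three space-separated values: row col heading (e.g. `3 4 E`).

Answer: 4 4 W

Derivation:
Step 1: on WHITE (3,5): turn R to S, flip to black, move to (4,5). |black|=5
Step 2: on WHITE (4,5): turn R to W, flip to black, move to (4,4). |black|=6
Step 3: on BLACK (4,4): turn L to S, flip to white, move to (5,4). |black|=5
Step 4: on WHITE (5,4): turn R to W, flip to black, move to (5,3). |black|=6
Step 5: on WHITE (5,3): turn R to N, flip to black, move to (4,3). |black|=7
Step 6: on WHITE (4,3): turn R to E, flip to black, move to (4,4). |black|=8
Step 7: on WHITE (4,4): turn R to S, flip to black, move to (5,4). |black|=9
Step 8: on BLACK (5,4): turn L to E, flip to white, move to (5,5). |black|=8
Step 9: on WHITE (5,5): turn R to S, flip to black, move to (6,5). |black|=9
Step 10: on WHITE (6,5): turn R to W, flip to black, move to (6,4). |black|=10
Step 11: on WHITE (6,4): turn R to N, flip to black, move to (5,4). |black|=11
Step 12: on WHITE (5,4): turn R to E, flip to black, move to (5,5). |black|=12
Step 13: on BLACK (5,5): turn L to N, flip to white, move to (4,5). |black|=11
Step 14: on BLACK (4,5): turn L to W, flip to white, move to (4,4). |black|=10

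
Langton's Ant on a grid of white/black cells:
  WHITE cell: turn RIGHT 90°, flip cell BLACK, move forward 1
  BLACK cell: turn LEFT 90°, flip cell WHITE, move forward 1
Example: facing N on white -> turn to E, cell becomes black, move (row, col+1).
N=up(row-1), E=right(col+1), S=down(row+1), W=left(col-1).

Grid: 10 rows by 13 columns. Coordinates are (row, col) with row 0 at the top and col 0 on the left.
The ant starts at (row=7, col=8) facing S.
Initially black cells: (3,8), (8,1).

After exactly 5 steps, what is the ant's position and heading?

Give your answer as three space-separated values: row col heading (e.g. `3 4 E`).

Step 1: on WHITE (7,8): turn R to W, flip to black, move to (7,7). |black|=3
Step 2: on WHITE (7,7): turn R to N, flip to black, move to (6,7). |black|=4
Step 3: on WHITE (6,7): turn R to E, flip to black, move to (6,8). |black|=5
Step 4: on WHITE (6,8): turn R to S, flip to black, move to (7,8). |black|=6
Step 5: on BLACK (7,8): turn L to E, flip to white, move to (7,9). |black|=5

Answer: 7 9 E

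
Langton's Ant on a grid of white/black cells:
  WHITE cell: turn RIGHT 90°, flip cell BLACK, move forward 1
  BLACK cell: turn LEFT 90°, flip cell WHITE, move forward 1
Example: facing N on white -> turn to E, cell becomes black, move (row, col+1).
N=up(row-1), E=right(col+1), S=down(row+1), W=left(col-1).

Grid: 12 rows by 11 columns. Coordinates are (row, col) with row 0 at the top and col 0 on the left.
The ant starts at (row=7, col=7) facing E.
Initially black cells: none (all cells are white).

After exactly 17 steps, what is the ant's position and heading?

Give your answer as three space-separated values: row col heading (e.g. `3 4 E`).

Answer: 6 7 N

Derivation:
Step 1: on WHITE (7,7): turn R to S, flip to black, move to (8,7). |black|=1
Step 2: on WHITE (8,7): turn R to W, flip to black, move to (8,6). |black|=2
Step 3: on WHITE (8,6): turn R to N, flip to black, move to (7,6). |black|=3
Step 4: on WHITE (7,6): turn R to E, flip to black, move to (7,7). |black|=4
Step 5: on BLACK (7,7): turn L to N, flip to white, move to (6,7). |black|=3
Step 6: on WHITE (6,7): turn R to E, flip to black, move to (6,8). |black|=4
Step 7: on WHITE (6,8): turn R to S, flip to black, move to (7,8). |black|=5
Step 8: on WHITE (7,8): turn R to W, flip to black, move to (7,7). |black|=6
Step 9: on WHITE (7,7): turn R to N, flip to black, move to (6,7). |black|=7
Step 10: on BLACK (6,7): turn L to W, flip to white, move to (6,6). |black|=6
Step 11: on WHITE (6,6): turn R to N, flip to black, move to (5,6). |black|=7
Step 12: on WHITE (5,6): turn R to E, flip to black, move to (5,7). |black|=8
Step 13: on WHITE (5,7): turn R to S, flip to black, move to (6,7). |black|=9
Step 14: on WHITE (6,7): turn R to W, flip to black, move to (6,6). |black|=10
Step 15: on BLACK (6,6): turn L to S, flip to white, move to (7,6). |black|=9
Step 16: on BLACK (7,6): turn L to E, flip to white, move to (7,7). |black|=8
Step 17: on BLACK (7,7): turn L to N, flip to white, move to (6,7). |black|=7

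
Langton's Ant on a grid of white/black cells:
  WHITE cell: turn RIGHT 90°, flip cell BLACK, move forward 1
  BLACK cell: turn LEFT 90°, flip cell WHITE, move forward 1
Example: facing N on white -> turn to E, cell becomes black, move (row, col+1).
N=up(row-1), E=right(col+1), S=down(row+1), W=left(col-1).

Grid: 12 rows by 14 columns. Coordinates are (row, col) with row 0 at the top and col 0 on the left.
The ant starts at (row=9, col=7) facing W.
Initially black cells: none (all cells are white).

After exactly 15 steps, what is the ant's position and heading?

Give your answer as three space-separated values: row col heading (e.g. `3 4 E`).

Step 1: on WHITE (9,7): turn R to N, flip to black, move to (8,7). |black|=1
Step 2: on WHITE (8,7): turn R to E, flip to black, move to (8,8). |black|=2
Step 3: on WHITE (8,8): turn R to S, flip to black, move to (9,8). |black|=3
Step 4: on WHITE (9,8): turn R to W, flip to black, move to (9,7). |black|=4
Step 5: on BLACK (9,7): turn L to S, flip to white, move to (10,7). |black|=3
Step 6: on WHITE (10,7): turn R to W, flip to black, move to (10,6). |black|=4
Step 7: on WHITE (10,6): turn R to N, flip to black, move to (9,6). |black|=5
Step 8: on WHITE (9,6): turn R to E, flip to black, move to (9,7). |black|=6
Step 9: on WHITE (9,7): turn R to S, flip to black, move to (10,7). |black|=7
Step 10: on BLACK (10,7): turn L to E, flip to white, move to (10,8). |black|=6
Step 11: on WHITE (10,8): turn R to S, flip to black, move to (11,8). |black|=7
Step 12: on WHITE (11,8): turn R to W, flip to black, move to (11,7). |black|=8
Step 13: on WHITE (11,7): turn R to N, flip to black, move to (10,7). |black|=9
Step 14: on WHITE (10,7): turn R to E, flip to black, move to (10,8). |black|=10
Step 15: on BLACK (10,8): turn L to N, flip to white, move to (9,8). |black|=9

Answer: 9 8 N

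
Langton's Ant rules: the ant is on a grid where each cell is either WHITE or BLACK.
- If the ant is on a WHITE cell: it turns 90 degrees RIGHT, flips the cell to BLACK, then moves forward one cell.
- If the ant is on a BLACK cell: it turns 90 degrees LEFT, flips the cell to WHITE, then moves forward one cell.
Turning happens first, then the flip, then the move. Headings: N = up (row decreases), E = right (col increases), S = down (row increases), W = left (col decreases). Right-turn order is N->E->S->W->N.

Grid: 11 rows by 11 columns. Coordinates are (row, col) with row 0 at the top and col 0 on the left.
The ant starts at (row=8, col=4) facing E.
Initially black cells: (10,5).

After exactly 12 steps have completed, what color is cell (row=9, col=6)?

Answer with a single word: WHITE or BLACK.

Step 1: on WHITE (8,4): turn R to S, flip to black, move to (9,4). |black|=2
Step 2: on WHITE (9,4): turn R to W, flip to black, move to (9,3). |black|=3
Step 3: on WHITE (9,3): turn R to N, flip to black, move to (8,3). |black|=4
Step 4: on WHITE (8,3): turn R to E, flip to black, move to (8,4). |black|=5
Step 5: on BLACK (8,4): turn L to N, flip to white, move to (7,4). |black|=4
Step 6: on WHITE (7,4): turn R to E, flip to black, move to (7,5). |black|=5
Step 7: on WHITE (7,5): turn R to S, flip to black, move to (8,5). |black|=6
Step 8: on WHITE (8,5): turn R to W, flip to black, move to (8,4). |black|=7
Step 9: on WHITE (8,4): turn R to N, flip to black, move to (7,4). |black|=8
Step 10: on BLACK (7,4): turn L to W, flip to white, move to (7,3). |black|=7
Step 11: on WHITE (7,3): turn R to N, flip to black, move to (6,3). |black|=8
Step 12: on WHITE (6,3): turn R to E, flip to black, move to (6,4). |black|=9

Answer: WHITE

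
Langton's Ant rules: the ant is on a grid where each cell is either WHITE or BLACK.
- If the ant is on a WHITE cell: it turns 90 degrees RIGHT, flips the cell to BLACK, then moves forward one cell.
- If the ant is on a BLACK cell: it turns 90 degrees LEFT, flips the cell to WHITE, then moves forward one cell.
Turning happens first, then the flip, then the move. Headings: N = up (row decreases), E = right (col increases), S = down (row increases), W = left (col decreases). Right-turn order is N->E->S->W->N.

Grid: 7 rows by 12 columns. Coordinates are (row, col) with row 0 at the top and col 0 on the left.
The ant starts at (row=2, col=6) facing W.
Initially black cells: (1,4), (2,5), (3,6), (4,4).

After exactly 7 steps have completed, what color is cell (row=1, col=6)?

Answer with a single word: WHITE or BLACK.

Step 1: on WHITE (2,6): turn R to N, flip to black, move to (1,6). |black|=5
Step 2: on WHITE (1,6): turn R to E, flip to black, move to (1,7). |black|=6
Step 3: on WHITE (1,7): turn R to S, flip to black, move to (2,7). |black|=7
Step 4: on WHITE (2,7): turn R to W, flip to black, move to (2,6). |black|=8
Step 5: on BLACK (2,6): turn L to S, flip to white, move to (3,6). |black|=7
Step 6: on BLACK (3,6): turn L to E, flip to white, move to (3,7). |black|=6
Step 7: on WHITE (3,7): turn R to S, flip to black, move to (4,7). |black|=7

Answer: BLACK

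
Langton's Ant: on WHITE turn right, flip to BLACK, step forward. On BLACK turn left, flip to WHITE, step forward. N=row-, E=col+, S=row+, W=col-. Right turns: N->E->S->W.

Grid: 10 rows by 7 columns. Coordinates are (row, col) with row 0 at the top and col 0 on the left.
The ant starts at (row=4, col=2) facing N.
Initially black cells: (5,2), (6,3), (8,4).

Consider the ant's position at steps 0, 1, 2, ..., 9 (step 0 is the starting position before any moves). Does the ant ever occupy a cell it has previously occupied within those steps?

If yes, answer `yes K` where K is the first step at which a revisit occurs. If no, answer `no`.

Step 1: on WHITE (4,2): turn R to E, flip to black, move to (4,3). |black|=4 — new cell
Step 2: on WHITE (4,3): turn R to S, flip to black, move to (5,3). |black|=5 — new cell
Step 3: on WHITE (5,3): turn R to W, flip to black, move to (5,2). |black|=6 — new cell
Step 4: on BLACK (5,2): turn L to S, flip to white, move to (6,2). |black|=5 — new cell
Step 5: on WHITE (6,2): turn R to W, flip to black, move to (6,1). |black|=6 — new cell
Step 6: on WHITE (6,1): turn R to N, flip to black, move to (5,1). |black|=7 — new cell
Step 7: on WHITE (5,1): turn R to E, flip to black, move to (5,2). |black|=8 — REVISIT

Answer: yes 7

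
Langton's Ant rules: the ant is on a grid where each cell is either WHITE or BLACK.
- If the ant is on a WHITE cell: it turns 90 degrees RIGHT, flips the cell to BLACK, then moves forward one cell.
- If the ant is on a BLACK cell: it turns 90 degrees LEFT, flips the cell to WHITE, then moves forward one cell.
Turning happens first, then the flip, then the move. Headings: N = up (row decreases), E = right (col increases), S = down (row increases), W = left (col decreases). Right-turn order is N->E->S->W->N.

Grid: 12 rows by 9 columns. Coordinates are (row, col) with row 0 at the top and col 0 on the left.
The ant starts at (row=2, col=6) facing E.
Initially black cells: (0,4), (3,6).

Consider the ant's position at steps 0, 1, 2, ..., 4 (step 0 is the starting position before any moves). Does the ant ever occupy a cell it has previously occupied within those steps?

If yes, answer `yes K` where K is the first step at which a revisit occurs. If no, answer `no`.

Step 1: on WHITE (2,6): turn R to S, flip to black, move to (3,6). |black|=3 — new cell
Step 2: on BLACK (3,6): turn L to E, flip to white, move to (3,7). |black|=2 — new cell
Step 3: on WHITE (3,7): turn R to S, flip to black, move to (4,7). |black|=3 — new cell
Step 4: on WHITE (4,7): turn R to W, flip to black, move to (4,6). |black|=4 — new cell
No revisit within 4 steps.

Answer: no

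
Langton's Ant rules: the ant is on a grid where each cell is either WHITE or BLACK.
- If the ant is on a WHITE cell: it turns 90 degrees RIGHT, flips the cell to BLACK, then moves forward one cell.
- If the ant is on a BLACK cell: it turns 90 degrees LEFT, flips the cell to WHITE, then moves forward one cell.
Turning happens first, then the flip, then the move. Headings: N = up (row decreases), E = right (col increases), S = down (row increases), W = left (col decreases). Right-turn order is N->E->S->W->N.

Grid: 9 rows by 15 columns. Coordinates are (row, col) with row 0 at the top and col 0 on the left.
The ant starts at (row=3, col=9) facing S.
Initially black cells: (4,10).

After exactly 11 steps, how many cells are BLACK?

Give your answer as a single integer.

Answer: 8

Derivation:
Step 1: on WHITE (3,9): turn R to W, flip to black, move to (3,8). |black|=2
Step 2: on WHITE (3,8): turn R to N, flip to black, move to (2,8). |black|=3
Step 3: on WHITE (2,8): turn R to E, flip to black, move to (2,9). |black|=4
Step 4: on WHITE (2,9): turn R to S, flip to black, move to (3,9). |black|=5
Step 5: on BLACK (3,9): turn L to E, flip to white, move to (3,10). |black|=4
Step 6: on WHITE (3,10): turn R to S, flip to black, move to (4,10). |black|=5
Step 7: on BLACK (4,10): turn L to E, flip to white, move to (4,11). |black|=4
Step 8: on WHITE (4,11): turn R to S, flip to black, move to (5,11). |black|=5
Step 9: on WHITE (5,11): turn R to W, flip to black, move to (5,10). |black|=6
Step 10: on WHITE (5,10): turn R to N, flip to black, move to (4,10). |black|=7
Step 11: on WHITE (4,10): turn R to E, flip to black, move to (4,11). |black|=8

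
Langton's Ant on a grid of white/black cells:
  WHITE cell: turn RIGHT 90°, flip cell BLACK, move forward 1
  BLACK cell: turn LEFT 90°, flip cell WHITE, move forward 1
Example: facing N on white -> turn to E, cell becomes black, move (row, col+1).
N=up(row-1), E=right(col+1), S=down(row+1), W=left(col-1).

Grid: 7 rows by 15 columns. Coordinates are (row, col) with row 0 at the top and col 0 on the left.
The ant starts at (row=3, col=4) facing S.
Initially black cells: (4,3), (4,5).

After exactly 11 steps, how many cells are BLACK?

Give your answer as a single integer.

Step 1: on WHITE (3,4): turn R to W, flip to black, move to (3,3). |black|=3
Step 2: on WHITE (3,3): turn R to N, flip to black, move to (2,3). |black|=4
Step 3: on WHITE (2,3): turn R to E, flip to black, move to (2,4). |black|=5
Step 4: on WHITE (2,4): turn R to S, flip to black, move to (3,4). |black|=6
Step 5: on BLACK (3,4): turn L to E, flip to white, move to (3,5). |black|=5
Step 6: on WHITE (3,5): turn R to S, flip to black, move to (4,5). |black|=6
Step 7: on BLACK (4,5): turn L to E, flip to white, move to (4,6). |black|=5
Step 8: on WHITE (4,6): turn R to S, flip to black, move to (5,6). |black|=6
Step 9: on WHITE (5,6): turn R to W, flip to black, move to (5,5). |black|=7
Step 10: on WHITE (5,5): turn R to N, flip to black, move to (4,5). |black|=8
Step 11: on WHITE (4,5): turn R to E, flip to black, move to (4,6). |black|=9

Answer: 9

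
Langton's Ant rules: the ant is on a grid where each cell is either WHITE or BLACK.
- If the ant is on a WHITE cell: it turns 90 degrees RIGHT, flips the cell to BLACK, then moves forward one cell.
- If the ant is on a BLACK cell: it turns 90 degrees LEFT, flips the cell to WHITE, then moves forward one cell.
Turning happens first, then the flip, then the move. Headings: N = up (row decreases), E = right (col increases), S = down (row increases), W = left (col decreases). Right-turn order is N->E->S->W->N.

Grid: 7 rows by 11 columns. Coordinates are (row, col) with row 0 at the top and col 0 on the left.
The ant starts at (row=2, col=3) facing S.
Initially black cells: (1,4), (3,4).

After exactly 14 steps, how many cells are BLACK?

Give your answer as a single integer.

Answer: 10

Derivation:
Step 1: on WHITE (2,3): turn R to W, flip to black, move to (2,2). |black|=3
Step 2: on WHITE (2,2): turn R to N, flip to black, move to (1,2). |black|=4
Step 3: on WHITE (1,2): turn R to E, flip to black, move to (1,3). |black|=5
Step 4: on WHITE (1,3): turn R to S, flip to black, move to (2,3). |black|=6
Step 5: on BLACK (2,3): turn L to E, flip to white, move to (2,4). |black|=5
Step 6: on WHITE (2,4): turn R to S, flip to black, move to (3,4). |black|=6
Step 7: on BLACK (3,4): turn L to E, flip to white, move to (3,5). |black|=5
Step 8: on WHITE (3,5): turn R to S, flip to black, move to (4,5). |black|=6
Step 9: on WHITE (4,5): turn R to W, flip to black, move to (4,4). |black|=7
Step 10: on WHITE (4,4): turn R to N, flip to black, move to (3,4). |black|=8
Step 11: on WHITE (3,4): turn R to E, flip to black, move to (3,5). |black|=9
Step 12: on BLACK (3,5): turn L to N, flip to white, move to (2,5). |black|=8
Step 13: on WHITE (2,5): turn R to E, flip to black, move to (2,6). |black|=9
Step 14: on WHITE (2,6): turn R to S, flip to black, move to (3,6). |black|=10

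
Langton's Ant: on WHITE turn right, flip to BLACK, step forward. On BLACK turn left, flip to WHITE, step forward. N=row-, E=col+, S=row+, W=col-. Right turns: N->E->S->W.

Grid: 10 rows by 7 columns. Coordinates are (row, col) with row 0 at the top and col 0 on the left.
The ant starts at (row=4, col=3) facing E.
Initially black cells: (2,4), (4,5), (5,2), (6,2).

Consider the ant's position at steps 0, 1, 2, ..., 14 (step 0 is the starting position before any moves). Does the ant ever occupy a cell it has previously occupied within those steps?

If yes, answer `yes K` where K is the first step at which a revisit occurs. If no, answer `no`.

Answer: yes 7

Derivation:
Step 1: on WHITE (4,3): turn R to S, flip to black, move to (5,3). |black|=5 — new cell
Step 2: on WHITE (5,3): turn R to W, flip to black, move to (5,2). |black|=6 — new cell
Step 3: on BLACK (5,2): turn L to S, flip to white, move to (6,2). |black|=5 — new cell
Step 4: on BLACK (6,2): turn L to E, flip to white, move to (6,3). |black|=4 — new cell
Step 5: on WHITE (6,3): turn R to S, flip to black, move to (7,3). |black|=5 — new cell
Step 6: on WHITE (7,3): turn R to W, flip to black, move to (7,2). |black|=6 — new cell
Step 7: on WHITE (7,2): turn R to N, flip to black, move to (6,2). |black|=7 — REVISIT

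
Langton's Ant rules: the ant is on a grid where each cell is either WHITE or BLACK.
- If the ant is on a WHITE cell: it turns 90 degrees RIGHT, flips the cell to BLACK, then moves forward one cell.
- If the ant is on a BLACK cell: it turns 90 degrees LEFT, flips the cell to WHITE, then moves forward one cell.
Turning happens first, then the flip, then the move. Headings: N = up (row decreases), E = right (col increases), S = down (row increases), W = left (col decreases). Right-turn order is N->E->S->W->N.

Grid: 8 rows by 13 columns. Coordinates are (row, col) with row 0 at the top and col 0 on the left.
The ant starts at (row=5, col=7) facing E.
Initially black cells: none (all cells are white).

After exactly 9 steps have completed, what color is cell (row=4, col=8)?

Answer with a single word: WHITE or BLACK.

Answer: BLACK

Derivation:
Step 1: on WHITE (5,7): turn R to S, flip to black, move to (6,7). |black|=1
Step 2: on WHITE (6,7): turn R to W, flip to black, move to (6,6). |black|=2
Step 3: on WHITE (6,6): turn R to N, flip to black, move to (5,6). |black|=3
Step 4: on WHITE (5,6): turn R to E, flip to black, move to (5,7). |black|=4
Step 5: on BLACK (5,7): turn L to N, flip to white, move to (4,7). |black|=3
Step 6: on WHITE (4,7): turn R to E, flip to black, move to (4,8). |black|=4
Step 7: on WHITE (4,8): turn R to S, flip to black, move to (5,8). |black|=5
Step 8: on WHITE (5,8): turn R to W, flip to black, move to (5,7). |black|=6
Step 9: on WHITE (5,7): turn R to N, flip to black, move to (4,7). |black|=7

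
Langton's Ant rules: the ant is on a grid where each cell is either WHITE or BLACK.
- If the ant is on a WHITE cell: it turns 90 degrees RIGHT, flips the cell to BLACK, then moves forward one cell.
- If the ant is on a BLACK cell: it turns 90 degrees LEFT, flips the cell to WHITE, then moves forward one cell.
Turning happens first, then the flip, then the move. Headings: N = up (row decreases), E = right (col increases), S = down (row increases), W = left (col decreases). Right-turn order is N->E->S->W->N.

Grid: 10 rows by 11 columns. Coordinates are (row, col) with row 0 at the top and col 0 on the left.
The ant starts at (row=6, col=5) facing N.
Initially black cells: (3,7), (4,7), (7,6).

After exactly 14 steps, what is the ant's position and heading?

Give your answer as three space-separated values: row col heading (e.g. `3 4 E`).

Answer: 7 6 S

Derivation:
Step 1: on WHITE (6,5): turn R to E, flip to black, move to (6,6). |black|=4
Step 2: on WHITE (6,6): turn R to S, flip to black, move to (7,6). |black|=5
Step 3: on BLACK (7,6): turn L to E, flip to white, move to (7,7). |black|=4
Step 4: on WHITE (7,7): turn R to S, flip to black, move to (8,7). |black|=5
Step 5: on WHITE (8,7): turn R to W, flip to black, move to (8,6). |black|=6
Step 6: on WHITE (8,6): turn R to N, flip to black, move to (7,6). |black|=7
Step 7: on WHITE (7,6): turn R to E, flip to black, move to (7,7). |black|=8
Step 8: on BLACK (7,7): turn L to N, flip to white, move to (6,7). |black|=7
Step 9: on WHITE (6,7): turn R to E, flip to black, move to (6,8). |black|=8
Step 10: on WHITE (6,8): turn R to S, flip to black, move to (7,8). |black|=9
Step 11: on WHITE (7,8): turn R to W, flip to black, move to (7,7). |black|=10
Step 12: on WHITE (7,7): turn R to N, flip to black, move to (6,7). |black|=11
Step 13: on BLACK (6,7): turn L to W, flip to white, move to (6,6). |black|=10
Step 14: on BLACK (6,6): turn L to S, flip to white, move to (7,6). |black|=9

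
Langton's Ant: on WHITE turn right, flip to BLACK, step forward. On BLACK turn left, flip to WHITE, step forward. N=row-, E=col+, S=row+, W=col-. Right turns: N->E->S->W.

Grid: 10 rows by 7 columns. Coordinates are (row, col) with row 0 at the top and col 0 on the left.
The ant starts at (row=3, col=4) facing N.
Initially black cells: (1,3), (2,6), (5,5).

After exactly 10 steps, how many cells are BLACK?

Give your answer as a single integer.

Answer: 9

Derivation:
Step 1: on WHITE (3,4): turn R to E, flip to black, move to (3,5). |black|=4
Step 2: on WHITE (3,5): turn R to S, flip to black, move to (4,5). |black|=5
Step 3: on WHITE (4,5): turn R to W, flip to black, move to (4,4). |black|=6
Step 4: on WHITE (4,4): turn R to N, flip to black, move to (3,4). |black|=7
Step 5: on BLACK (3,4): turn L to W, flip to white, move to (3,3). |black|=6
Step 6: on WHITE (3,3): turn R to N, flip to black, move to (2,3). |black|=7
Step 7: on WHITE (2,3): turn R to E, flip to black, move to (2,4). |black|=8
Step 8: on WHITE (2,4): turn R to S, flip to black, move to (3,4). |black|=9
Step 9: on WHITE (3,4): turn R to W, flip to black, move to (3,3). |black|=10
Step 10: on BLACK (3,3): turn L to S, flip to white, move to (4,3). |black|=9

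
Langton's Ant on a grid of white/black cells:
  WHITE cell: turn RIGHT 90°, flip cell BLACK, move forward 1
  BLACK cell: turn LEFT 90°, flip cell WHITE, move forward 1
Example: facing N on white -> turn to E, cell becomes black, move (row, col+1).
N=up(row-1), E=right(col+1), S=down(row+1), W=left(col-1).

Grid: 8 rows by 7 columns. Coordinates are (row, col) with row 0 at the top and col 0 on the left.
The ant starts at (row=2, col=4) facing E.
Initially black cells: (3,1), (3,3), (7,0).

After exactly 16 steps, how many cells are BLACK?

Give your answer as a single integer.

Step 1: on WHITE (2,4): turn R to S, flip to black, move to (3,4). |black|=4
Step 2: on WHITE (3,4): turn R to W, flip to black, move to (3,3). |black|=5
Step 3: on BLACK (3,3): turn L to S, flip to white, move to (4,3). |black|=4
Step 4: on WHITE (4,3): turn R to W, flip to black, move to (4,2). |black|=5
Step 5: on WHITE (4,2): turn R to N, flip to black, move to (3,2). |black|=6
Step 6: on WHITE (3,2): turn R to E, flip to black, move to (3,3). |black|=7
Step 7: on WHITE (3,3): turn R to S, flip to black, move to (4,3). |black|=8
Step 8: on BLACK (4,3): turn L to E, flip to white, move to (4,4). |black|=7
Step 9: on WHITE (4,4): turn R to S, flip to black, move to (5,4). |black|=8
Step 10: on WHITE (5,4): turn R to W, flip to black, move to (5,3). |black|=9
Step 11: on WHITE (5,3): turn R to N, flip to black, move to (4,3). |black|=10
Step 12: on WHITE (4,3): turn R to E, flip to black, move to (4,4). |black|=11
Step 13: on BLACK (4,4): turn L to N, flip to white, move to (3,4). |black|=10
Step 14: on BLACK (3,4): turn L to W, flip to white, move to (3,3). |black|=9
Step 15: on BLACK (3,3): turn L to S, flip to white, move to (4,3). |black|=8
Step 16: on BLACK (4,3): turn L to E, flip to white, move to (4,4). |black|=7

Answer: 7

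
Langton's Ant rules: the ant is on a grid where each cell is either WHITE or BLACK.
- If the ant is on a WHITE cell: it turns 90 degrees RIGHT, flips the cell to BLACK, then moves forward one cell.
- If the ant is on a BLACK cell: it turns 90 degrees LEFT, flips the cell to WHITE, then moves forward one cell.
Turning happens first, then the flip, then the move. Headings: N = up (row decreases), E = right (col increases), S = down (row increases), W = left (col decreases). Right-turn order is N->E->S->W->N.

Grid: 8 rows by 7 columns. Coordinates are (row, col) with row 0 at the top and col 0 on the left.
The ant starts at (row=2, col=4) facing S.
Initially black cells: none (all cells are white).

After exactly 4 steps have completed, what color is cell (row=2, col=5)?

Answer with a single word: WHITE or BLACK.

Answer: WHITE

Derivation:
Step 1: on WHITE (2,4): turn R to W, flip to black, move to (2,3). |black|=1
Step 2: on WHITE (2,3): turn R to N, flip to black, move to (1,3). |black|=2
Step 3: on WHITE (1,3): turn R to E, flip to black, move to (1,4). |black|=3
Step 4: on WHITE (1,4): turn R to S, flip to black, move to (2,4). |black|=4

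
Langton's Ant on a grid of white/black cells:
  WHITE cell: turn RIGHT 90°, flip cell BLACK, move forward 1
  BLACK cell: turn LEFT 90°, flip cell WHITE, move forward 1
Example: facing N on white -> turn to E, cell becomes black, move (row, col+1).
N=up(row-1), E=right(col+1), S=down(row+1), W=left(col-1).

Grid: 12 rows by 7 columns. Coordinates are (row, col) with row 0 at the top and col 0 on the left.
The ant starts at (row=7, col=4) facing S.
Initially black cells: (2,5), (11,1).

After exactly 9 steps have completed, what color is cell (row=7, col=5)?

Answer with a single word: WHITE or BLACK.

Answer: BLACK

Derivation:
Step 1: on WHITE (7,4): turn R to W, flip to black, move to (7,3). |black|=3
Step 2: on WHITE (7,3): turn R to N, flip to black, move to (6,3). |black|=4
Step 3: on WHITE (6,3): turn R to E, flip to black, move to (6,4). |black|=5
Step 4: on WHITE (6,4): turn R to S, flip to black, move to (7,4). |black|=6
Step 5: on BLACK (7,4): turn L to E, flip to white, move to (7,5). |black|=5
Step 6: on WHITE (7,5): turn R to S, flip to black, move to (8,5). |black|=6
Step 7: on WHITE (8,5): turn R to W, flip to black, move to (8,4). |black|=7
Step 8: on WHITE (8,4): turn R to N, flip to black, move to (7,4). |black|=8
Step 9: on WHITE (7,4): turn R to E, flip to black, move to (7,5). |black|=9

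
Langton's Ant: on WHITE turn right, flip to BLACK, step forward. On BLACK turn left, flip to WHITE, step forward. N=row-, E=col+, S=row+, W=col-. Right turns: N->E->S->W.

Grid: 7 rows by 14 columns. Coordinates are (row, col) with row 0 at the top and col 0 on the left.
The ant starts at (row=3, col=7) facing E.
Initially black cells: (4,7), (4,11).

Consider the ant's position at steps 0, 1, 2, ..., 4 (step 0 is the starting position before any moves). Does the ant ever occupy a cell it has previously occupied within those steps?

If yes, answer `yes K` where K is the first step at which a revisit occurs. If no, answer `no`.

Answer: no

Derivation:
Step 1: on WHITE (3,7): turn R to S, flip to black, move to (4,7). |black|=3 — new cell
Step 2: on BLACK (4,7): turn L to E, flip to white, move to (4,8). |black|=2 — new cell
Step 3: on WHITE (4,8): turn R to S, flip to black, move to (5,8). |black|=3 — new cell
Step 4: on WHITE (5,8): turn R to W, flip to black, move to (5,7). |black|=4 — new cell
No revisit within 4 steps.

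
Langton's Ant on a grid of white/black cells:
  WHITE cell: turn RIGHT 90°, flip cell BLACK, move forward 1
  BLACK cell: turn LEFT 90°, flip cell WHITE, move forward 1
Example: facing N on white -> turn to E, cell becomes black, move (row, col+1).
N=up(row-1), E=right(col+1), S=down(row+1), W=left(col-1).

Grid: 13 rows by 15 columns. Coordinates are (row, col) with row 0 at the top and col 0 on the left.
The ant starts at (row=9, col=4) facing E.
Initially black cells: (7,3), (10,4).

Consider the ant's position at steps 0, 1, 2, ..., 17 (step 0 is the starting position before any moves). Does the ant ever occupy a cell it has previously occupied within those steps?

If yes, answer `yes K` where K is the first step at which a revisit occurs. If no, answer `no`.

Step 1: on WHITE (9,4): turn R to S, flip to black, move to (10,4). |black|=3 — new cell
Step 2: on BLACK (10,4): turn L to E, flip to white, move to (10,5). |black|=2 — new cell
Step 3: on WHITE (10,5): turn R to S, flip to black, move to (11,5). |black|=3 — new cell
Step 4: on WHITE (11,5): turn R to W, flip to black, move to (11,4). |black|=4 — new cell
Step 5: on WHITE (11,4): turn R to N, flip to black, move to (10,4). |black|=5 — REVISIT

Answer: yes 5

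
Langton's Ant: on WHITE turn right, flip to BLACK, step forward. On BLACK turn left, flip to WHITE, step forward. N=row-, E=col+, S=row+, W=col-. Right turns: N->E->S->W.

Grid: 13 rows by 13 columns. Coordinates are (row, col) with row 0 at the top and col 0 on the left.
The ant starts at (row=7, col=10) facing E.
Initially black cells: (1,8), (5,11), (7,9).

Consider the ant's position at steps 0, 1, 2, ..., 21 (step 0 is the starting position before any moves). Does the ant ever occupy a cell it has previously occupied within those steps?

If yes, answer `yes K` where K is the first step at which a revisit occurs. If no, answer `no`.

Step 1: on WHITE (7,10): turn R to S, flip to black, move to (8,10). |black|=4 — new cell
Step 2: on WHITE (8,10): turn R to W, flip to black, move to (8,9). |black|=5 — new cell
Step 3: on WHITE (8,9): turn R to N, flip to black, move to (7,9). |black|=6 — new cell
Step 4: on BLACK (7,9): turn L to W, flip to white, move to (7,8). |black|=5 — new cell
Step 5: on WHITE (7,8): turn R to N, flip to black, move to (6,8). |black|=6 — new cell
Step 6: on WHITE (6,8): turn R to E, flip to black, move to (6,9). |black|=7 — new cell
Step 7: on WHITE (6,9): turn R to S, flip to black, move to (7,9). |black|=8 — REVISIT

Answer: yes 7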